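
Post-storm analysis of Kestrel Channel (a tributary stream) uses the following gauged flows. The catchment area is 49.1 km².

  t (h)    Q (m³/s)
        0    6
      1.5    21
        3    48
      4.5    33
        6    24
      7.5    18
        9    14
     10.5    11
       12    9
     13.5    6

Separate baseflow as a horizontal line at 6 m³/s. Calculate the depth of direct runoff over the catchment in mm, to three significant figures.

Direct runoff: 0.0, 15.0, 42.0, 27.0, 18.0, 12.0, 8.0, 5.0, 3.0, 0.0 m³/s; ΣQ_DR = 130.0 m³/s.
V = ΣQ_DR · Δt = 130.0 × 5400 s = 7.020 × 10^5 m³.
Over A = 49.1 km², depth = V / A = 14.3 mm.

d ≈ 14.3 mm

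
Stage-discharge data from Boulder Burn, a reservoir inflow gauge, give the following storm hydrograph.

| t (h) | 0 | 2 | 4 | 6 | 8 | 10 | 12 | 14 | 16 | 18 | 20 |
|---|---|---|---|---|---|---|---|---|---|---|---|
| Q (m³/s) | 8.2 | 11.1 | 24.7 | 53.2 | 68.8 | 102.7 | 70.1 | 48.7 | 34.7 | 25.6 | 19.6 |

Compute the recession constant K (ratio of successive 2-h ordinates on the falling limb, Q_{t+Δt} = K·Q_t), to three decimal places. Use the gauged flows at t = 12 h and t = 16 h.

Using the recession-limb readings at t = 12 h and t = 16 h: Q falls from 70.1 to 34.7 m³/s over 2 intervals.
K = (Q₂/Q₁)^(1/2) = (34.7/70.1)^(1/2) = 0.704.

K ≈ 0.704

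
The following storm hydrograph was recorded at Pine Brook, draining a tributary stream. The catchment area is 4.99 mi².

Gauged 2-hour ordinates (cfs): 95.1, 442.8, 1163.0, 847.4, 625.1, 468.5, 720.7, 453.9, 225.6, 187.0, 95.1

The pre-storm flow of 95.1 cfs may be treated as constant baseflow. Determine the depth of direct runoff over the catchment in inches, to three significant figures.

d ≈ 2.66 in

Direct runoff: 0.0, 347.7, 1067.9, 752.3, 530.0, 373.4, 625.6, 358.8, 130.5, 91.9, 0.0 cfs; ΣQ_DR = 4278 cfs.
V = ΣQ_DR · Δt = 4278 × 7200 s = 3.080 × 10^7 ft³.
Over A = 4.99 mi², depth = V / A = 2.66 in.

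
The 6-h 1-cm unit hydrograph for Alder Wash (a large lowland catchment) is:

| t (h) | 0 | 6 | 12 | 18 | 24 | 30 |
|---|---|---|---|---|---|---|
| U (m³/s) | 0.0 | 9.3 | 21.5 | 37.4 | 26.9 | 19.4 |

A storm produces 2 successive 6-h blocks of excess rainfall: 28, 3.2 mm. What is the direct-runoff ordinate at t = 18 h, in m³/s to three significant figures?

Q ≈ 112 m³/s

By discrete convolution, Q_j = Σ (P_i / 10 mm) · U_{j−i}.
At t = 18 h (j=3): Q = (28/10)·37.4 + (3.2/10)·21.5 = 112 m³/s.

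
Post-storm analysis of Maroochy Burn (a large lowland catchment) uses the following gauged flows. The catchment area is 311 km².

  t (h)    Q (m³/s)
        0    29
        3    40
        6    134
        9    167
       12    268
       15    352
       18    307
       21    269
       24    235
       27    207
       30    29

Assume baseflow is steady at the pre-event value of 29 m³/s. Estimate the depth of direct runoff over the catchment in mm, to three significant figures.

Direct runoff: 0.0, 11.0, 105.0, 138.0, 239.0, 323.0, 278.0, 240.0, 206.0, 178.0, 0.0 m³/s; ΣQ_DR = 1718 m³/s.
V = ΣQ_DR · Δt = 1718 × 10800 s = 1.855 × 10^7 m³.
Over A = 311 km², depth = V / A = 59.7 mm.

d ≈ 59.7 mm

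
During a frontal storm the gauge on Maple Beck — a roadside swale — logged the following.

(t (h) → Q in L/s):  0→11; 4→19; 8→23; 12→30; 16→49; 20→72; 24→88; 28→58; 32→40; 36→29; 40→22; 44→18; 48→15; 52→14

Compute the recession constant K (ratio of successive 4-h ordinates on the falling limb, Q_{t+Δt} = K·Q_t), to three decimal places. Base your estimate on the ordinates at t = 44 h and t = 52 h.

K ≈ 0.882

Using the recession-limb readings at t = 44 h and t = 52 h: Q falls from 18 to 14 L/s over 2 intervals.
K = (Q₂/Q₁)^(1/2) = (14/18)^(1/2) = 0.882.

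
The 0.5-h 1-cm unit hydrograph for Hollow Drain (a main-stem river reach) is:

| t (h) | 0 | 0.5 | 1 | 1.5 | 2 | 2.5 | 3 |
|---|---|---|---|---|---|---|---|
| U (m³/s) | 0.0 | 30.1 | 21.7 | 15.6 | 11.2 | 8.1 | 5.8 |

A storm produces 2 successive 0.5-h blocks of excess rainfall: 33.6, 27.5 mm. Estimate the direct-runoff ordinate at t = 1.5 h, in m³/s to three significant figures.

Q ≈ 112 m³/s

By discrete convolution, Q_j = Σ (P_i / 10 mm) · U_{j−i}.
At t = 1.5 h (j=3): Q = (33.6/10)·15.6 + (27.5/10)·21.7 = 112 m³/s.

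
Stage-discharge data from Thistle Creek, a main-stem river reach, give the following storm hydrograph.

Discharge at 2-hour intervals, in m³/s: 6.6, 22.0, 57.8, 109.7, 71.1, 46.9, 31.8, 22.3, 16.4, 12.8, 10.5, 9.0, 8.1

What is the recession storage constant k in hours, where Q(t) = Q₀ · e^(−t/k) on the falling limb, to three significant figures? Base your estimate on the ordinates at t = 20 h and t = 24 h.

k ≈ 15.4 h

On the falling limb, Q drops from 10.5 to 8.1 m³/s between t = 20 h and t = 24 h (Δt = 4 h).
k = −Δt / ln(Q₂/Q₁) = −4 / ln(8.1/10.5) = 15.4 h.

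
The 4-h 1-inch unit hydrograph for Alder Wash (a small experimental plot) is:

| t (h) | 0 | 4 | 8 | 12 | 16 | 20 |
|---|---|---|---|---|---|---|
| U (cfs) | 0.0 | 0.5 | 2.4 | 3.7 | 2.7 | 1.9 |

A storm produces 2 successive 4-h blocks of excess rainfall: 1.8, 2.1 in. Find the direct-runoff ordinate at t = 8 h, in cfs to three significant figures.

Q ≈ 5.37 cfs

By discrete convolution, Q_j = Σ (P_i / 1 in) · U_{j−i}.
At t = 8 h (j=2): Q = (1.8/1)·2.4 + (2.1/1)·0.5 = 5.37 cfs.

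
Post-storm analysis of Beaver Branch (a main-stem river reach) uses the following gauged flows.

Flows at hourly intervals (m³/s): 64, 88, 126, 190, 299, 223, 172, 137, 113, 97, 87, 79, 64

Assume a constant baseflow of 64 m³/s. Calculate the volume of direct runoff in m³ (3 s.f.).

V ≈ 3.27 × 10^6 m³

Direct-runoff ordinates (Q − Q_b): 0.0, 24.0, 62.0, 126.0, 235.0, 159.0, 108.0, 73.0, 49.0, 33.0, 23.0, 15.0, 0.0 m³/s.
ΣQ_DR = 907.0 m³/s.
With Δt = 1 h = 3600 s, V = ΣQ_DR · Δt = 907.0 × 3600 = 3.27 × 10^6 m³.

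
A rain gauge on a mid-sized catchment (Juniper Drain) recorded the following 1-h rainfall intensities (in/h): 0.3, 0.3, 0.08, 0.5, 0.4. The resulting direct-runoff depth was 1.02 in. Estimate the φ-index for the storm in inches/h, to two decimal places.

φ ≈ 0.12 in/h

Only the 4 blocks with intensity above φ contribute runoff: 0.3, 0.3, 0.5, 0.4 in/h.
Σ(I−φ)·Δt = d  ⇒  (0.3+0.3+0.5+0.4 − 4φ)·1 = 1.02
φ = (1.500 − 1.02/1) / 4 = 0.12 in/h.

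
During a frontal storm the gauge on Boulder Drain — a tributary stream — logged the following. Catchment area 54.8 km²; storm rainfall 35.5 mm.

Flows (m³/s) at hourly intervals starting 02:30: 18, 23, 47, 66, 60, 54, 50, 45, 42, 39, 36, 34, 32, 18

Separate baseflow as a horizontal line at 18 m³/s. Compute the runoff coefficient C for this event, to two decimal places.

ΣQ_DR = 312.0 m³/s; V = ΣQ_DR·Δt = 1.123 × 10^6 m³.
Runoff depth d = V / A = 20.50 mm.
C = d / P = 20.50 / 35.5 = 0.58.

C ≈ 0.58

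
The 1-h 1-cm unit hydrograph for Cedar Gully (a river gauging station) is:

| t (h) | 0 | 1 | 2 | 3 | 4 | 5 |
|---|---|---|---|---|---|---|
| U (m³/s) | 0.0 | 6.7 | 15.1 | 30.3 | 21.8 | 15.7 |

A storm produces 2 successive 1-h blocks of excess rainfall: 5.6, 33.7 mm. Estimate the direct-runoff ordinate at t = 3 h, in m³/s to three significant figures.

Q ≈ 67.9 m³/s

By discrete convolution, Q_j = Σ (P_i / 10 mm) · U_{j−i}.
At t = 3 h (j=3): Q = (5.6/10)·30.3 + (33.7/10)·15.1 = 67.9 m³/s.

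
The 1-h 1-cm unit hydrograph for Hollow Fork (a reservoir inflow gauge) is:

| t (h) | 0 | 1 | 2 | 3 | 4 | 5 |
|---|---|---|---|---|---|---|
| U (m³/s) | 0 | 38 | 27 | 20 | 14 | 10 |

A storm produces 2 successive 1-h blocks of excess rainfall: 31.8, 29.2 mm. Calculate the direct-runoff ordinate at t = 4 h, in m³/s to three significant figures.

Q ≈ 103 m³/s

By discrete convolution, Q_j = Σ (P_i / 10 mm) · U_{j−i}.
At t = 4 h (j=4): Q = (31.8/10)·14 + (29.2/10)·20 = 103 m³/s.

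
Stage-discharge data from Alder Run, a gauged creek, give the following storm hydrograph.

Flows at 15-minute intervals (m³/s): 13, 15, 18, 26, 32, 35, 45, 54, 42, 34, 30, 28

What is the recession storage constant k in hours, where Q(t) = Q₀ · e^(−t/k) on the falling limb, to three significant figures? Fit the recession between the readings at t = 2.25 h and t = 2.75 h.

k ≈ 2.58 h

On the falling limb, Q drops from 34 to 28 m³/s between t = 2.25 h and t = 2.75 h (Δt = 0.5 h).
k = −Δt / ln(Q₂/Q₁) = −0.5 / ln(28/34) = 2.58 h.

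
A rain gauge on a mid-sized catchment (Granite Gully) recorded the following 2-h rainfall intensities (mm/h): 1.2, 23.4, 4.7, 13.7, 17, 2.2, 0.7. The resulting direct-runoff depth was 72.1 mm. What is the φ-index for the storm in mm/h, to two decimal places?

φ ≈ 6.02 mm/h

Only the 3 blocks with intensity above φ contribute runoff: 23.4, 13.7, 17 mm/h.
Σ(I−φ)·Δt = d  ⇒  (23.4+13.7+17 − 3φ)·2 = 72.1
φ = (54.10 − 72.1/2) / 3 = 6.02 mm/h.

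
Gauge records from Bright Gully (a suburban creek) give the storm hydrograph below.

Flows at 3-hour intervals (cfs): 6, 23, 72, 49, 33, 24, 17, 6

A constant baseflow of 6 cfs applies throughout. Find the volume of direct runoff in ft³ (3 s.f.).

Direct-runoff ordinates (Q − Q_b): 0.0, 17.0, 66.0, 43.0, 27.0, 18.0, 11.0, 0.0 cfs.
ΣQ_DR = 182.0 cfs.
With Δt = 3 h = 10800 s, V = ΣQ_DR · Δt = 182.0 × 10800 = 1.97 × 10^6 ft³.

V ≈ 1.97 × 10^6 ft³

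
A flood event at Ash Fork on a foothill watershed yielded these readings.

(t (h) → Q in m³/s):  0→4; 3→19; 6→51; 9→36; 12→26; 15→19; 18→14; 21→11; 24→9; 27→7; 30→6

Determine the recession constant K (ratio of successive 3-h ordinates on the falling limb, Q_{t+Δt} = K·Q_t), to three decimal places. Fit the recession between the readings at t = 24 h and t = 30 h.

K ≈ 0.816

Using the recession-limb readings at t = 24 h and t = 30 h: Q falls from 9 to 6 m³/s over 2 intervals.
K = (Q₂/Q₁)^(1/2) = (6/9)^(1/2) = 0.816.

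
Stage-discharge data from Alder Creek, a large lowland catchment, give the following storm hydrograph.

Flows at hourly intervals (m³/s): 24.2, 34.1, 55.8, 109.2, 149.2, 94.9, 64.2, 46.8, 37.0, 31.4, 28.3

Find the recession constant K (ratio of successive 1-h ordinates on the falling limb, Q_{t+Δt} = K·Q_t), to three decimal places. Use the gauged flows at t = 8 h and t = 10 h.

Using the recession-limb readings at t = 8 h and t = 10 h: Q falls from 37.0 to 28.3 m³/s over 2 intervals.
K = (Q₂/Q₁)^(1/2) = (28.3/37.0)^(1/2) = 0.875.

K ≈ 0.875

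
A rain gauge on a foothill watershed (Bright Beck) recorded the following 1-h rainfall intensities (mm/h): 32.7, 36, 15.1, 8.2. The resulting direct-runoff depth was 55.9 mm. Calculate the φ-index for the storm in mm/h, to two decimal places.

φ ≈ 9.30 mm/h

Only the 3 blocks with intensity above φ contribute runoff: 32.7, 36, 15.1 mm/h.
Σ(I−φ)·Δt = d  ⇒  (32.7+36+15.1 − 3φ)·1 = 55.9
φ = (83.80 − 55.9/1) / 3 = 9.30 mm/h.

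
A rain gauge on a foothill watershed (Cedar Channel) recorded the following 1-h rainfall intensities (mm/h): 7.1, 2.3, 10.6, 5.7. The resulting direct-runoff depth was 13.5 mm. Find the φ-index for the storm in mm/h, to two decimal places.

Only the 3 blocks with intensity above φ contribute runoff: 7.1, 10.6, 5.7 mm/h.
Σ(I−φ)·Δt = d  ⇒  (7.1+10.6+5.7 − 3φ)·1 = 13.5
φ = (23.40 − 13.5/1) / 3 = 3.30 mm/h.

φ ≈ 3.30 mm/h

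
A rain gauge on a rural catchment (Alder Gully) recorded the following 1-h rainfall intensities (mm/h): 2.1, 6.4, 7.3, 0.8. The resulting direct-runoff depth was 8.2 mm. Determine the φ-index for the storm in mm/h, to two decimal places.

φ ≈ 2.75 mm/h

Only the 2 blocks with intensity above φ contribute runoff: 6.4, 7.3 mm/h.
Σ(I−φ)·Δt = d  ⇒  (6.4+7.3 − 2φ)·1 = 8.2
φ = (13.70 − 8.2/1) / 2 = 2.75 mm/h.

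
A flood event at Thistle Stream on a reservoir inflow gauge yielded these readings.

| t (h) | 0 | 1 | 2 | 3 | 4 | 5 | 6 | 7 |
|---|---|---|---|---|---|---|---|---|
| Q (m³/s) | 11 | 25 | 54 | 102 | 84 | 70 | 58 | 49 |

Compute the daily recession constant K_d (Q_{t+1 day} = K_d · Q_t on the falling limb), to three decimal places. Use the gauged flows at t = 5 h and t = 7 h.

Between t = 5 h and t = 7 h the flow falls from 70 to 49 m³/s over 2×1 h = 2 h.
Per-interval ratio K = (49/70)^(1/2) = 0.8367; K_d = K^(24/1) = 0.014.

K_d ≈ 0.014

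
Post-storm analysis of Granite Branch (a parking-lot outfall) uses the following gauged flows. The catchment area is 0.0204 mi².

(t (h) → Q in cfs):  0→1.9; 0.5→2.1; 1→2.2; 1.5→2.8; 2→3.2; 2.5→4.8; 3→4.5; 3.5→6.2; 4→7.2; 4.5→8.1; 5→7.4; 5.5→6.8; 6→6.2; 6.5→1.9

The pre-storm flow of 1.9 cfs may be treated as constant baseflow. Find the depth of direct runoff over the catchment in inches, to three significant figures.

Direct runoff: 0.0, 0.2, 0.3, 0.9, 1.3, 2.9, 2.6, 4.3, 5.3, 6.2, 5.5, 4.9, 4.3, 0.0 cfs; ΣQ_DR = 38.70 cfs.
V = ΣQ_DR · Δt = 38.70 × 1800 s = 69660 ft³.
Over A = 0.0204 mi², depth = V / A = 1.47 in.

d ≈ 1.47 in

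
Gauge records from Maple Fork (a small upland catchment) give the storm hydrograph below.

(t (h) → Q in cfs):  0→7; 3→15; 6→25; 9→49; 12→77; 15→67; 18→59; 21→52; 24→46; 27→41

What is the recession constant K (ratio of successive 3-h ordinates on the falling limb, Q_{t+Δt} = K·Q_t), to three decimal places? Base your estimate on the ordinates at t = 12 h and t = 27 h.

Using the recession-limb readings at t = 12 h and t = 27 h: Q falls from 77 to 41 cfs over 5 intervals.
K = (Q₂/Q₁)^(1/5) = (41/77)^(1/5) = 0.882.

K ≈ 0.882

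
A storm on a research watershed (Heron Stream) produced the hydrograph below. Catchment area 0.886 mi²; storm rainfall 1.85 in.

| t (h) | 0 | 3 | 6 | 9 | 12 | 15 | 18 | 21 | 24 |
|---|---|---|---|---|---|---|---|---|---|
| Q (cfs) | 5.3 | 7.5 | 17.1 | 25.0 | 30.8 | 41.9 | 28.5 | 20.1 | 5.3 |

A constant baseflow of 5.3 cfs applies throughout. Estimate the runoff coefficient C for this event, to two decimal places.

C ≈ 0.38

ΣQ_DR = 133.8 cfs; V = ΣQ_DR·Δt = 1.445 × 10^6 ft³.
Runoff depth d = V / A = 0.7020 in.
C = d / P = 0.7020 / 1.85 = 0.38.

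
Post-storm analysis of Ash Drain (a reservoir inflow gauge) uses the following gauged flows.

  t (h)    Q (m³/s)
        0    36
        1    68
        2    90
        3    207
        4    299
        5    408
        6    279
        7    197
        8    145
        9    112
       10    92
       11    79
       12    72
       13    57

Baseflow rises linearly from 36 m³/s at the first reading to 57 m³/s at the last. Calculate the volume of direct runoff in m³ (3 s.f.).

V ≈ 5.36 × 10^6 m³

Direct-runoff ordinates (Q − Q_b): 0.00, 30.38, 50.77, 166.15, 256.54, 363.92, 233.31, 149.69, 96.08, 61.46, 39.85, 25.23, 16.62, 0.00 m³/s.
ΣQ_DR = 1490 m³/s.
With Δt = 1 h = 3600 s, V = ΣQ_DR · Δt = 1490 × 3600 = 5.36 × 10^6 m³.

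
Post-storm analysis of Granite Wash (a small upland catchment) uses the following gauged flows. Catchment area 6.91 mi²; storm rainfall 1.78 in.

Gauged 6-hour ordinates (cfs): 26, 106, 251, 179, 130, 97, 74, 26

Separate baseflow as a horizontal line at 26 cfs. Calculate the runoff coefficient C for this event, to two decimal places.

C ≈ 0.51

ΣQ_DR = 681.0 cfs; V = ΣQ_DR·Δt = 1.471 × 10^7 ft³.
Runoff depth d = V / A = 0.9163 in.
C = d / P = 0.9163 / 1.78 = 0.51.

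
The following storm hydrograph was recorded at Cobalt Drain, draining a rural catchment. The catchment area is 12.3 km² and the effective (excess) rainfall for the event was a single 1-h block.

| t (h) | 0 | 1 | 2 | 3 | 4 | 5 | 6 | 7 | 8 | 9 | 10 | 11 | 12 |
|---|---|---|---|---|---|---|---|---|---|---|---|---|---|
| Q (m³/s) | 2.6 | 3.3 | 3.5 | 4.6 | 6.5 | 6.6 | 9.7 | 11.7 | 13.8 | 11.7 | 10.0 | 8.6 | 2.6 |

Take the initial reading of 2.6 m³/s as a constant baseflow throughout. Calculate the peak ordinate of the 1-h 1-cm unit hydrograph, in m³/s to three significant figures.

Direct runoff: 0.0, 0.7, 0.9, 2.0, 3.9, 4.0, 7.1, 9.1, 11.2, 9.1, 7.4, 6.0, 0.0 m³/s; ΣQ_DR = 61.40 m³/s, peak = 11.2 m³/s.
Runoff depth d = ΣQ_DR·Δt / A = 61.40 × 3600 / (12.3 km²) = 17.97 mm.
The 1-cm UH is the DRH scaled by (10 mm)/d, so U_p = 11.2 × 10/17.97 = 6.23 m³/s.

U_p ≈ 6.23 m³/s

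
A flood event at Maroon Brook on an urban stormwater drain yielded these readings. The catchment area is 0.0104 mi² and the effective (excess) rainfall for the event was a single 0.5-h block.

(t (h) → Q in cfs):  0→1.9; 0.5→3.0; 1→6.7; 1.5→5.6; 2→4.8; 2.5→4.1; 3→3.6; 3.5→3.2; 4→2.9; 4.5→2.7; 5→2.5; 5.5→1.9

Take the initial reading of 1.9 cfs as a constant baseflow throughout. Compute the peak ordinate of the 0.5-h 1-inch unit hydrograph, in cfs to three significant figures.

U_p ≈ 3.21 cfs

Direct runoff: 0.0, 1.1, 4.8, 3.7, 2.9, 2.2, 1.7, 1.3, 1.0, 0.8, 0.6, 0.0 cfs; ΣQ_DR = 20.10 cfs, peak = 4.8 cfs.
Runoff depth d = ΣQ_DR·Δt / A = 20.10 × 1800 / (0.0104 mi²) = 1.497 in.
The 1-inch UH is the DRH scaled by (1 in)/d, so U_p = 4.8 × 1/1.497 = 3.21 cfs.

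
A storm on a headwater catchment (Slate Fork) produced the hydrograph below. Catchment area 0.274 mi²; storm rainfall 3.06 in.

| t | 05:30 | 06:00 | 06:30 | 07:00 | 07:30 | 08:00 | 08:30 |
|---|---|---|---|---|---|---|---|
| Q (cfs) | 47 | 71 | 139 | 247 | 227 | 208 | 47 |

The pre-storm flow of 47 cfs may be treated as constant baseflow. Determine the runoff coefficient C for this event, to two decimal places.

C ≈ 0.61

ΣQ_DR = 657.0 cfs; V = ΣQ_DR·Δt = 1.183 × 10^6 ft³.
Runoff depth d = V / A = 1.858 in.
C = d / P = 1.858 / 3.06 = 0.61.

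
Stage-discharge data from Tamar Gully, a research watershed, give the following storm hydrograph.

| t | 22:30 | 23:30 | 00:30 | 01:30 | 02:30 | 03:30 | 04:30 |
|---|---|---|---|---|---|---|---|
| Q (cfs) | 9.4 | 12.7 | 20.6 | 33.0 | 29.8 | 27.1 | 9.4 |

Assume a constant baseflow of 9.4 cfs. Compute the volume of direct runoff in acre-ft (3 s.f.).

V ≈ 6.30 acre-ft

Direct-runoff ordinates (Q − Q_b): 0.0, 3.3, 11.2, 23.6, 20.4, 17.7, 0.0 cfs.
ΣQ_DR = 76.20 cfs.
With Δt = 1 h = 3600 s, V = ΣQ_DR · Δt = 76.20 × 3600 = 2.74 × 10^5 ft³ = 6.30 acre-ft.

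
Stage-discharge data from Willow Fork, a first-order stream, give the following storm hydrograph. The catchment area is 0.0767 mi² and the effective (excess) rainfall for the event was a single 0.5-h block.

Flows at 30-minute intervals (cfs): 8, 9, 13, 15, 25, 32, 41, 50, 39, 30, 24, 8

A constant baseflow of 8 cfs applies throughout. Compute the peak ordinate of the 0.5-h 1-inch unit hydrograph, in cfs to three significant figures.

Direct runoff: 0.0, 1.0, 5.0, 7.0, 17.0, 24.0, 33.0, 42.0, 31.0, 22.0, 16.0, 0.0 cfs; ΣQ_DR = 198.0 cfs, peak = 42.0 cfs.
Runoff depth d = ΣQ_DR·Δt / A = 198.0 × 1800 / (0.0767 mi²) = 2.000 in.
The 1-inch UH is the DRH scaled by (1 in)/d, so U_p = 42.0 × 1/2.000 = 21.0 cfs.

U_p ≈ 21.0 cfs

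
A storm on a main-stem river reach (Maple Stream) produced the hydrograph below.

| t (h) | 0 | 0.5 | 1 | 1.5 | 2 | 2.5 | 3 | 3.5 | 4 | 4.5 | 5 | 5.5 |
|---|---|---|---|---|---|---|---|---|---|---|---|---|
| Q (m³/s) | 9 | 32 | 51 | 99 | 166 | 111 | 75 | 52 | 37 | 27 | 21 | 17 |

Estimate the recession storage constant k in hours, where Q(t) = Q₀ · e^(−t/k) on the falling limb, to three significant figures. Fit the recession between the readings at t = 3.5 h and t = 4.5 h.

k ≈ 1.53 h

On the falling limb, Q drops from 52 to 27 m³/s between t = 3.5 h and t = 4.5 h (Δt = 1 h).
k = −Δt / ln(Q₂/Q₁) = −1 / ln(27/52) = 1.53 h.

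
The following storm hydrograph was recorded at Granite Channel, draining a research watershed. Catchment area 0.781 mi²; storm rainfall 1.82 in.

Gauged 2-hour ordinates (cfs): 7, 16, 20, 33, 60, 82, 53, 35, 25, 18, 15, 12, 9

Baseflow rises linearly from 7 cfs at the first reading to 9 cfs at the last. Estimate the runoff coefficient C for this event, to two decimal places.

C ≈ 0.61

ΣQ_DR = 281.0 cfs; V = ΣQ_DR·Δt = 2.023 × 10^6 ft³.
Runoff depth d = V / A = 1.115 in.
C = d / P = 1.115 / 1.82 = 0.61.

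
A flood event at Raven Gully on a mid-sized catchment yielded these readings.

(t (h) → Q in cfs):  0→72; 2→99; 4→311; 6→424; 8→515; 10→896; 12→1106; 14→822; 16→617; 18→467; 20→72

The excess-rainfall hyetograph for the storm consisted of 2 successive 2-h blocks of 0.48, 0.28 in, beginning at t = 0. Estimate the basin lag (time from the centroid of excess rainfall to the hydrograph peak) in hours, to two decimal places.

Centroid of excess rainfall: t_c = Σ P_i·t̄_i / ΣP_i = 1.7368 h (block centres at 1, 3 h).
Hydrograph peak occurs at t = 12 h, so basin lag t_L = 12 − 1.7368 = 10.26 h.

t_L ≈ 10.26 h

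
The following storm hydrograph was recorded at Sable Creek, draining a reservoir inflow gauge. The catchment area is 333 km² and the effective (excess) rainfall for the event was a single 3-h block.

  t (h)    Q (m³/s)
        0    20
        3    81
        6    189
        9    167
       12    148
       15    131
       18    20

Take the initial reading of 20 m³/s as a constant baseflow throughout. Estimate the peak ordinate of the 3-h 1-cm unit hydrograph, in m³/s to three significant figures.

Direct runoff: 0.0, 61.0, 169.0, 147.0, 128.0, 111.0, 0.0 m³/s; ΣQ_DR = 616.0 m³/s, peak = 169.0 m³/s.
Runoff depth d = ΣQ_DR·Δt / A = 616.0 × 10800 / (333 km²) = 19.98 mm.
The 1-cm UH is the DRH scaled by (10 mm)/d, so U_p = 169.0 × 10/19.98 = 84.6 m³/s.

U_p ≈ 84.6 m³/s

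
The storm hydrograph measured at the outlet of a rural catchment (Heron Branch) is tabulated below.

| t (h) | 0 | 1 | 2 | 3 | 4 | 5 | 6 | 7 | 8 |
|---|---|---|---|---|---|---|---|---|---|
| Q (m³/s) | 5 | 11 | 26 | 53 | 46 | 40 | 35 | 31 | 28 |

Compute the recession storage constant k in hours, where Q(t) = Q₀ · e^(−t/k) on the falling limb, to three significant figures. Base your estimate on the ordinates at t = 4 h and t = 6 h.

k ≈ 7.32 h

On the falling limb, Q drops from 46 to 35 m³/s between t = 4 h and t = 6 h (Δt = 2 h).
k = −Δt / ln(Q₂/Q₁) = −2 / ln(35/46) = 7.32 h.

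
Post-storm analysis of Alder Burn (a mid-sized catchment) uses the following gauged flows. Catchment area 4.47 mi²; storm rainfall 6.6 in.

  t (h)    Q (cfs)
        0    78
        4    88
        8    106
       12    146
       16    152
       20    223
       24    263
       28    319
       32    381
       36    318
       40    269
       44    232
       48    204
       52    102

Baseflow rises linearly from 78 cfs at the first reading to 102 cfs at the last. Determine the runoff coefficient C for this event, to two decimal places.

ΣQ_DR = 1621 cfs; V = ΣQ_DR·Δt = 2.334 × 10^7 ft³.
Runoff depth d = V / A = 2.248 in.
C = d / P = 2.248 / 6.6 = 0.34.

C ≈ 0.34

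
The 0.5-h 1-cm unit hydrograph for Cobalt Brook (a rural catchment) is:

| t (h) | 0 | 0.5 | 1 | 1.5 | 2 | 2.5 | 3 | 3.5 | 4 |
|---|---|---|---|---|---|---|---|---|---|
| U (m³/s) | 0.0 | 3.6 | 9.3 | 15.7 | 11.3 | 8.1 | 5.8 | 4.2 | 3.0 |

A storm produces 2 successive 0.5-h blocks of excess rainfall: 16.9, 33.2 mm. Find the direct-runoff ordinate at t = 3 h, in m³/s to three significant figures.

Q ≈ 36.7 m³/s

By discrete convolution, Q_j = Σ (P_i / 10 mm) · U_{j−i}.
At t = 3 h (j=6): Q = (16.9/10)·5.8 + (33.2/10)·8.1 = 36.7 m³/s.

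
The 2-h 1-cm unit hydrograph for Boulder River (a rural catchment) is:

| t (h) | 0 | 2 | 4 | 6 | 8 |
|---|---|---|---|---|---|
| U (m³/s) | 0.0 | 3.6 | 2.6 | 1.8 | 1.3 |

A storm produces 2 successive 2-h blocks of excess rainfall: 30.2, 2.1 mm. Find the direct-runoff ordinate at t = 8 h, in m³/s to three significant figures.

By discrete convolution, Q_j = Σ (P_i / 10 mm) · U_{j−i}.
At t = 8 h (j=4): Q = (30.2/10)·1.3 + (2.1/10)·1.8 = 4.30 m³/s.

Q ≈ 4.30 m³/s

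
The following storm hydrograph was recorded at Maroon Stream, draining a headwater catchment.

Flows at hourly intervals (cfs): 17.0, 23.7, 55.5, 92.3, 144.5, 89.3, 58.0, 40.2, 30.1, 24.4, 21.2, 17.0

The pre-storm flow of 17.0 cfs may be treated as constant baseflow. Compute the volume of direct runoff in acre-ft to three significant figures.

V ≈ 33.8 acre-ft

Direct-runoff ordinates (Q − Q_b): 0.0, 6.7, 38.5, 75.3, 127.5, 72.3, 41.0, 23.2, 13.1, 7.4, 4.2, 0.0 cfs.
ΣQ_DR = 409.2 cfs.
With Δt = 1 h = 3600 s, V = ΣQ_DR · Δt = 409.2 × 3600 = 1.47 × 10^6 ft³ = 33.8 acre-ft.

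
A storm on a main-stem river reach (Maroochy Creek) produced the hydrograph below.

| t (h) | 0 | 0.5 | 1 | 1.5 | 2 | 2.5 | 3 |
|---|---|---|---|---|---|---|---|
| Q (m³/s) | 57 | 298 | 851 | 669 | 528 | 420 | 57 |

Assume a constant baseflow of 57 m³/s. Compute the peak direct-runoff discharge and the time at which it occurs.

Q_p = 794.0 m³/s at t = 1 h

Subtracting baseflow gives direct-runoff ordinates: 0.0, 241.0, 794.0, 612.0, 471.0, 363.0, 0.0 m³/s.
The maximum is 794.0 m³/s, occurring at the reading for t = 1 h.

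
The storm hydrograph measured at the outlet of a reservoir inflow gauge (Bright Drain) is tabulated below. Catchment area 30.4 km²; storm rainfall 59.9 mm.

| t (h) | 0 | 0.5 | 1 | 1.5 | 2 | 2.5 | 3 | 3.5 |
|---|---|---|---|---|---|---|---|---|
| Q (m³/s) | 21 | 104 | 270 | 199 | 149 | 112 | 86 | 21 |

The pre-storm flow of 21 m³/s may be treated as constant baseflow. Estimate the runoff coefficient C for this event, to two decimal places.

ΣQ_DR = 794.0 m³/s; V = ΣQ_DR·Δt = 1.429 × 10^6 m³.
Runoff depth d = V / A = 47.01 mm.
C = d / P = 47.01 / 59.9 = 0.78.

C ≈ 0.78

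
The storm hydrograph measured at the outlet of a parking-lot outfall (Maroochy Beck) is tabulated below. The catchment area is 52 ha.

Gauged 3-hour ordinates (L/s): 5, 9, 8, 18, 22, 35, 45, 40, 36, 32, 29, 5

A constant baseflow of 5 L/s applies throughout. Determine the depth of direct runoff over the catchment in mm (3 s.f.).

d ≈ 4.65 mm

Direct runoff: 0.0, 4.0, 3.0, 13.0, 17.0, 30.0, 40.0, 35.0, 31.0, 27.0, 24.0, 0.0 L/s; ΣQ_DR = 224.0 L/s.
V = ΣQ_DR · Δt = 224.0 × 10800 s = 2.419 × 10^6 L.
Over A = 52 ha, depth = V / A = 4.65 mm.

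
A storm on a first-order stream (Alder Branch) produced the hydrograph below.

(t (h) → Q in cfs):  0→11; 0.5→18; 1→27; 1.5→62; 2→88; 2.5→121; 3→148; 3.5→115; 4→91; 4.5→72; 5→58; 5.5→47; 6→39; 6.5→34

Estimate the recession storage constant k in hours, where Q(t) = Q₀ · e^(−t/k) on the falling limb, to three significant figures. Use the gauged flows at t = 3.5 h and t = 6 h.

On the falling limb, Q drops from 115 to 39 cfs between t = 3.5 h and t = 6 h (Δt = 2.5 h).
k = −Δt / ln(Q₂/Q₁) = −2.5 / ln(39/115) = 2.31 h.

k ≈ 2.31 h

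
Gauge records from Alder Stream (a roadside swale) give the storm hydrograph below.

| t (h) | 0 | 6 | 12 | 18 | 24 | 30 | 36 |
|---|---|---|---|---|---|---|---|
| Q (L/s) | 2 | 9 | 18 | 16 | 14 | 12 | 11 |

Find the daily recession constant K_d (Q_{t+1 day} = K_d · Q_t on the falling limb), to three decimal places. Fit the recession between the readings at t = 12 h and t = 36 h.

Between t = 12 h and t = 36 h the flow falls from 18 to 11 L/s over 4×6 h = 24 h.
Per-interval ratio K = (11/18)^(1/4) = 0.8842; K_d = K^(24/6) = 0.611.

K_d ≈ 0.611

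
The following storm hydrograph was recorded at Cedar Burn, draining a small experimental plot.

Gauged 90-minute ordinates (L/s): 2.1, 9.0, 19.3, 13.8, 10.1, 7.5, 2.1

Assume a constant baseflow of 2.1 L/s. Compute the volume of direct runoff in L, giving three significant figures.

Direct-runoff ordinates (Q − Q_b): 0.0, 6.9, 17.2, 11.7, 8.0, 5.4, 0.0 L/s.
ΣQ_DR = 49.20 L/s.
With Δt = 1.5 h = 5400 s, V = ΣQ_DR · Δt = 49.20 × 5400 = 2.66 × 10^5 L.

V ≈ 2.66 × 10^5 L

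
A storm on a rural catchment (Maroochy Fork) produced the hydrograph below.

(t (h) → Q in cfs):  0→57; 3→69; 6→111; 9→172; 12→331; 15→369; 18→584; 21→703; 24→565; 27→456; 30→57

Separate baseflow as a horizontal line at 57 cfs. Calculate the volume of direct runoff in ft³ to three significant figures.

Direct-runoff ordinates (Q − Q_b): 0.0, 12.0, 54.0, 115.0, 274.0, 312.0, 527.0, 646.0, 508.0, 399.0, 0.0 cfs.
ΣQ_DR = 2847 cfs.
With Δt = 3 h = 10800 s, V = ΣQ_DR · Δt = 2847 × 10800 = 3.07 × 10^7 ft³.

V ≈ 3.07 × 10^7 ft³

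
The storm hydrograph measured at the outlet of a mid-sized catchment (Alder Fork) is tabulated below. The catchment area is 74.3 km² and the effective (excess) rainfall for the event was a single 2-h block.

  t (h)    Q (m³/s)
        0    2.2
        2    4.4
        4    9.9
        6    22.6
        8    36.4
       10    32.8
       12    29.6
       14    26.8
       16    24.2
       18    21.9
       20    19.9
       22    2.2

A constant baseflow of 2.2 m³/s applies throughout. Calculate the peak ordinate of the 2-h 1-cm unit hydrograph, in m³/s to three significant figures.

Direct runoff: 0.0, 2.2, 7.7, 20.4, 34.2, 30.6, 27.4, 24.6, 22.0, 19.7, 17.7, 0.0 m³/s; ΣQ_DR = 206.5 m³/s, peak = 34.2 m³/s.
Runoff depth d = ΣQ_DR·Δt / A = 206.5 × 7200 / (74.3 km²) = 20.01 mm.
The 1-cm UH is the DRH scaled by (10 mm)/d, so U_p = 34.2 × 10/20.01 = 17.1 m³/s.

U_p ≈ 17.1 m³/s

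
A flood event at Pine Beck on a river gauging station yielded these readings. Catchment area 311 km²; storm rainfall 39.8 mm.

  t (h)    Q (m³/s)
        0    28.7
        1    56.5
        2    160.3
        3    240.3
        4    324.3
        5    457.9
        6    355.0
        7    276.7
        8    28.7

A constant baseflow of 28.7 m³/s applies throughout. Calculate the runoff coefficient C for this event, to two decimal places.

ΣQ_DR = 1670 m³/s; V = ΣQ_DR·Δt = 6.012 × 10^6 m³.
Runoff depth d = V / A = 19.33 mm.
C = d / P = 19.33 / 39.8 = 0.49.

C ≈ 0.49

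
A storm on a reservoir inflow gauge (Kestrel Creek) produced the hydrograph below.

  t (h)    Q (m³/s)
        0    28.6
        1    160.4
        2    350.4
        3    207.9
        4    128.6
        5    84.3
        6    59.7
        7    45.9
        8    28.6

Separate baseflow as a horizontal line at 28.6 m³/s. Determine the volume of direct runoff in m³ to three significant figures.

V ≈ 3.01 × 10^6 m³

Direct-runoff ordinates (Q − Q_b): 0.0, 131.8, 321.8, 179.3, 100.0, 55.7, 31.1, 17.3, 0.0 m³/s.
ΣQ_DR = 837.0 m³/s.
With Δt = 1 h = 3600 s, V = ΣQ_DR · Δt = 837.0 × 3600 = 3.01 × 10^6 m³.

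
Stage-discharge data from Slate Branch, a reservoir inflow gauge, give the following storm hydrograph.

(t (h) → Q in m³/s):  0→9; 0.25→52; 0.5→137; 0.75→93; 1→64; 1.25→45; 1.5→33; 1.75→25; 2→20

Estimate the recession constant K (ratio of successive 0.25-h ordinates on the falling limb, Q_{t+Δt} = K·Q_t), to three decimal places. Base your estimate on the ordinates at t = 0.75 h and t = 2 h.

K ≈ 0.735

Using the recession-limb readings at t = 0.75 h and t = 2 h: Q falls from 93 to 20 m³/s over 5 intervals.
K = (Q₂/Q₁)^(1/5) = (20/93)^(1/5) = 0.735.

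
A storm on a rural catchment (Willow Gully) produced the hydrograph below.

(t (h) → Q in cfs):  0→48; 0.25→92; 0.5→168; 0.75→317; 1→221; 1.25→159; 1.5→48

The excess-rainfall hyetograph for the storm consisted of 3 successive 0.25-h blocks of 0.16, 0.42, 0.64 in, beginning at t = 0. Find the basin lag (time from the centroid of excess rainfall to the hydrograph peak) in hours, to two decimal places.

t_L ≈ 0.28 h

Centroid of excess rainfall: t_c = Σ P_i·t̄_i / ΣP_i = 0.4734 h (block centres at 0.125, 0.375, 0.625 h).
Hydrograph peak occurs at t = 0.75 h, so basin lag t_L = 0.75 − 0.4734 = 0.28 h.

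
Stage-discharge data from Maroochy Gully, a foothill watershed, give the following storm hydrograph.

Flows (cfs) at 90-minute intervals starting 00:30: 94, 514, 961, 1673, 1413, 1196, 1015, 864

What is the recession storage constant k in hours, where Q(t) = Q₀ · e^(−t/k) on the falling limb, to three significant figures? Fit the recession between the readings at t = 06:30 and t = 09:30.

On the falling limb, Q drops from 1413 to 1015 cfs between t = 06:30 and t = 09:30 (Δt = 3 h).
k = −Δt / ln(Q₂/Q₁) = −3 / ln(1015/1413) = 9.07 h.

k ≈ 9.07 h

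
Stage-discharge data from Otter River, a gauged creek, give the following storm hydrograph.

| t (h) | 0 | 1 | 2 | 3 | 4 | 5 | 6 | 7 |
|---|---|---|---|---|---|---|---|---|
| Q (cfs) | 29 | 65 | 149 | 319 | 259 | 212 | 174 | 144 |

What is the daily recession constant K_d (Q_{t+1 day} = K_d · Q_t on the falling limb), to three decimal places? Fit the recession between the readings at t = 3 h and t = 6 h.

K_d ≈ 0.008

Between t = 3 h and t = 6 h the flow falls from 319 to 174 cfs over 3×1 h = 3 h.
Per-interval ratio K = (174/319)^(1/3) = 0.8171; K_d = K^(24/1) = 0.008.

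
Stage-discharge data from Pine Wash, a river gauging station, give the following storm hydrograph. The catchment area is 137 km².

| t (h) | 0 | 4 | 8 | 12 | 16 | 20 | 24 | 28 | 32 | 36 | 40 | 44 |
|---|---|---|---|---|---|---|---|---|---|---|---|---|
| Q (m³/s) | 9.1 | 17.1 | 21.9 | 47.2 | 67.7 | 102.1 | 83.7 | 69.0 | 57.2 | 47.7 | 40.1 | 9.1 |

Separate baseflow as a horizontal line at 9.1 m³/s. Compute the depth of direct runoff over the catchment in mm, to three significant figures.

Direct runoff: 0.0, 8.0, 12.8, 38.1, 58.6, 93.0, 74.6, 59.9, 48.1, 38.6, 31.0, 0.0 m³/s; ΣQ_DR = 462.7 m³/s.
V = ΣQ_DR · Δt = 462.7 × 14400 s = 6.663 × 10^6 m³.
Over A = 137 km², depth = V / A = 48.6 mm.

d ≈ 48.6 mm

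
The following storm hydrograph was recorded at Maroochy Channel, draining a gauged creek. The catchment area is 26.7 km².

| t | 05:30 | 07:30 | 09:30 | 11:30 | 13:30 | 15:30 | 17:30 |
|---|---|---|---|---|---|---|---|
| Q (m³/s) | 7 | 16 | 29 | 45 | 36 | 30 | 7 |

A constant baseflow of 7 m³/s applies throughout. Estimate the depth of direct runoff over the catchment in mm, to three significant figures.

Direct runoff: 0.0, 9.0, 22.0, 38.0, 29.0, 23.0, 0.0 m³/s; ΣQ_DR = 121.0 m³/s.
V = ΣQ_DR · Δt = 121.0 × 7200 s = 8.712 × 10^5 m³.
Over A = 26.7 km², depth = V / A = 32.6 mm.

d ≈ 32.6 mm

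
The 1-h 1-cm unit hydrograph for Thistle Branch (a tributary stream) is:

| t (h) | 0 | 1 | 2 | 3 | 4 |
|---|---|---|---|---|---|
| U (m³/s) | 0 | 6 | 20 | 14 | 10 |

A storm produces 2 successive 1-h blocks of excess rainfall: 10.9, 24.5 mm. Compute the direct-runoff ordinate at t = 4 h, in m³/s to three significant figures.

Q ≈ 45.2 m³/s

By discrete convolution, Q_j = Σ (P_i / 10 mm) · U_{j−i}.
At t = 4 h (j=4): Q = (10.9/10)·10 + (24.5/10)·14 = 45.2 m³/s.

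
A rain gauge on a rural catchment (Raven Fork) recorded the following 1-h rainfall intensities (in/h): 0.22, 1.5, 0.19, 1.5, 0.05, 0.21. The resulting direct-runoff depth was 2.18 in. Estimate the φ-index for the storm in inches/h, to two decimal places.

φ ≈ 0.41 in/h

Only the 2 blocks with intensity above φ contribute runoff: 1.5, 1.5 in/h.
Σ(I−φ)·Δt = d  ⇒  (1.5+1.5 − 2φ)·1 = 2.18
φ = (3.000 − 2.18/1) / 2 = 0.41 in/h.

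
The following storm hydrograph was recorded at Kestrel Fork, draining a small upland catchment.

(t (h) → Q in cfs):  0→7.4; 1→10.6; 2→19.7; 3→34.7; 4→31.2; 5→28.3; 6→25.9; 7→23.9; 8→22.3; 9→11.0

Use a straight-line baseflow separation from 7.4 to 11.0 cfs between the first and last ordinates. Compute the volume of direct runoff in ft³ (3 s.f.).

Direct-runoff ordinates (Q − Q_b): 0.00, 2.80, 11.50, 26.10, 22.20, 18.90, 16.10, 13.70, 11.70, 0.00 cfs.
ΣQ_DR = 123.0 cfs.
With Δt = 1 h = 3600 s, V = ΣQ_DR · Δt = 123.0 × 3600 = 4.43 × 10^5 ft³.

V ≈ 4.43 × 10^5 ft³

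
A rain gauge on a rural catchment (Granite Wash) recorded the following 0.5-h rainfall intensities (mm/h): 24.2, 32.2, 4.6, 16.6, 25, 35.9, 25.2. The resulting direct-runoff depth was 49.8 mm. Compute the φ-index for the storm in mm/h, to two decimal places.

Only the 6 blocks with intensity above φ contribute runoff: 24.2, 32.2, 16.6, 25, 35.9, 25.2 mm/h.
Σ(I−φ)·Δt = d  ⇒  (24.2+32.2+16.6+25+35.9+25.2 − 6φ)·0.5 = 49.8
φ = (159.1 − 49.8/0.5) / 6 = 9.92 mm/h.

φ ≈ 9.92 mm/h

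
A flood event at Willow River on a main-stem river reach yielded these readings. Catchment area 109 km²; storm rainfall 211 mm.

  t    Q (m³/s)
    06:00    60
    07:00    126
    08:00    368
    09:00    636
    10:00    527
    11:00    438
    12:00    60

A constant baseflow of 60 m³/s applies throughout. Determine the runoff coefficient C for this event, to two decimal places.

ΣQ_DR = 1795 m³/s; V = ΣQ_DR·Δt = 6.462 × 10^6 m³.
Runoff depth d = V / A = 59.28 mm.
C = d / P = 59.28 / 211 = 0.28.

C ≈ 0.28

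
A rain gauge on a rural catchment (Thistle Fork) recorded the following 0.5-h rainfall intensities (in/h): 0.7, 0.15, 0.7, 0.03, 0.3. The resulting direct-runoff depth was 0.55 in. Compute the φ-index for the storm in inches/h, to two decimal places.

φ ≈ 0.20 in/h

Only the 3 blocks with intensity above φ contribute runoff: 0.7, 0.7, 0.3 in/h.
Σ(I−φ)·Δt = d  ⇒  (0.7+0.7+0.3 − 3φ)·0.5 = 0.55
φ = (1.700 − 0.55/0.5) / 3 = 0.20 in/h.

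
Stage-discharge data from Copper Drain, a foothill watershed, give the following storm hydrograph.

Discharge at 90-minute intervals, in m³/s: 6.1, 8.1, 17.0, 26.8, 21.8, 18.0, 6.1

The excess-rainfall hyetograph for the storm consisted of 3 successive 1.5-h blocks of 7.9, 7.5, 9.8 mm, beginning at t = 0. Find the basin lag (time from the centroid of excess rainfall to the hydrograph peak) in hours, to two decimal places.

t_L ≈ 2.14 h

Centroid of excess rainfall: t_c = Σ P_i·t̄_i / ΣP_i = 2.3631 h (block centres at 0.75, 2.25, 3.75 h).
Hydrograph peak occurs at t = 4.5 h, so basin lag t_L = 4.5 − 2.3631 = 2.14 h.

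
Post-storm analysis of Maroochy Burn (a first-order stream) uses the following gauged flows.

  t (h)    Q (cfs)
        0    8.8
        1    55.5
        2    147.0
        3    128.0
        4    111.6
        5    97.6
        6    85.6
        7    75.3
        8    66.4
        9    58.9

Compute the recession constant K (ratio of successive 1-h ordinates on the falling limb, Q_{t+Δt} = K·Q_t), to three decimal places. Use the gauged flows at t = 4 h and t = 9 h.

K ≈ 0.880

Using the recession-limb readings at t = 4 h and t = 9 h: Q falls from 111.6 to 58.9 cfs over 5 intervals.
K = (Q₂/Q₁)^(1/5) = (58.9/111.6)^(1/5) = 0.880.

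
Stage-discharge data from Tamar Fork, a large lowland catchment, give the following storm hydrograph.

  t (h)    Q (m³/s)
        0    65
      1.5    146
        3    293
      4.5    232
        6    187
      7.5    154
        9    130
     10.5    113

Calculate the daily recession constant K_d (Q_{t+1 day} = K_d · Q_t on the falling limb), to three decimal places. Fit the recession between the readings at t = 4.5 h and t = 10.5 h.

K_d ≈ 0.056

Between t = 4.5 h and t = 10.5 h the flow falls from 232 to 113 m³/s over 4×1.5 h = 6 h.
Per-interval ratio K = (113/232)^(1/4) = 0.8354; K_d = K^(24/1.5) = 0.056.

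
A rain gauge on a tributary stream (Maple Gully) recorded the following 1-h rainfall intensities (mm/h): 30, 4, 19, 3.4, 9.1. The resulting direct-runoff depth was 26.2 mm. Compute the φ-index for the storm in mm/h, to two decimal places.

φ ≈ 11.40 mm/h

Only the 2 blocks with intensity above φ contribute runoff: 30, 19 mm/h.
Σ(I−φ)·Δt = d  ⇒  (30+19 − 2φ)·1 = 26.2
φ = (49.00 − 26.2/1) / 2 = 11.40 mm/h.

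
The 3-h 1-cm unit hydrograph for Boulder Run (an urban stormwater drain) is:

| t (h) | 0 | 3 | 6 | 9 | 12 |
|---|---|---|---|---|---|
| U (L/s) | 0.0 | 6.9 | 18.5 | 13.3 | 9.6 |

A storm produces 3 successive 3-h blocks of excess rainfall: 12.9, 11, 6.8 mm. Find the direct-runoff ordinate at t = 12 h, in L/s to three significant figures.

By discrete convolution, Q_j = Σ (P_i / 10 mm) · U_{j−i}.
At t = 12 h (j=4): Q = (12.9/10)·9.6 + (11/10)·13.3 + (6.8/10)·18.5 = 39.6 L/s.

Q ≈ 39.6 L/s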